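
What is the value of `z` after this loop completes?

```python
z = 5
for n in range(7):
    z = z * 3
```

Multiply by 3, 7 times: 5 * 3^7 = 10935
`z` takes the values: 5 → 15 → 45 → 135 → 405 → 1215 → 3645 → 10935

Answer: 10935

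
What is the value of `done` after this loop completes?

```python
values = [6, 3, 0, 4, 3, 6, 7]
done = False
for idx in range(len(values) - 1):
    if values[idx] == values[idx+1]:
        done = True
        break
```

Check consecutive duplicates in [6, 3, 0, 4, 3, 6, 7]
`done` takes the values: False

Answer: False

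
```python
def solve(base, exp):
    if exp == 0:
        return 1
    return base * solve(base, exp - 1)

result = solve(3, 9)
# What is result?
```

solve(3, 9) = 3 * 3 * 3 * 3 * 3 * 3 * 3 * 3 * 3 = 19683

Answer: 19683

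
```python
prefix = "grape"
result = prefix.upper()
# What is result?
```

Trace:
`prefix = "grape"` → prefix = 'grape'
`result = prefix.upper()` → result = 'GRAPE'
So result = 'GRAPE'

Answer: 'GRAPE'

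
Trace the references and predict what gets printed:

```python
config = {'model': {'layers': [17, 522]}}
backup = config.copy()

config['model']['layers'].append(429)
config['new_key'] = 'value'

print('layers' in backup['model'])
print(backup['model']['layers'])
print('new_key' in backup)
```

Key concept: shallow copy gotcha with nested dict.
Step by step:
`config = {'model': {'layers': [17, 522]}}` → config = {'model': {'layers': [17, 522]}}
`backup = config.copy()` → backup = {'model': {'layers': [17, 522]}}
`config['model']['layers'].append(429)` → config = {'model': {'layers': [17, 522, 429]}}; backup = {'model': {'layers': [17, 522, 429]}}
`config['new_key'] = 'value'` → config = {'model': {'layers': [17, 522, 429]}, 'new_key': 'value'}
`print('layers' in backup['model'])` → prints True
`print(backup['model']['layers'])` → prints [17, 522, 429]
`print('new_key' in backup)` → prints False

Answer:
True
[17, 522, 429]
False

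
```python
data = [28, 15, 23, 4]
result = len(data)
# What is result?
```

Trace:
`data = [28, 15, 23, 4]` → data = [28, 15, 23, 4]
`result = len(data)` → result = 4
So result = 4

Answer: 4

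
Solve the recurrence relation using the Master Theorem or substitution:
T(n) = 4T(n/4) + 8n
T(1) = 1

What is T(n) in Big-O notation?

By Master Theorem: a=4, b=4, f(n)=8n. Since log_4(4) = 1 and f(n) = Θ(n^1), Case 2 applies. T(n) = O(n log n).

Answer: O(n log n)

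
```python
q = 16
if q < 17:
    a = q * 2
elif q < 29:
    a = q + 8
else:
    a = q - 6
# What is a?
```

Trace:
`q = 16` → q = 16
`if q < 17: ...` → q < 17 is True → a = 32
So a = 32

Answer: 32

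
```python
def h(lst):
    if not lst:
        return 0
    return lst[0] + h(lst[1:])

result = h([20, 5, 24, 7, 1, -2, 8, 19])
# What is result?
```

20 + 5 + 24 + 7 + 1 + (-2) + 8 + 19 + 0 = 82

Answer: 82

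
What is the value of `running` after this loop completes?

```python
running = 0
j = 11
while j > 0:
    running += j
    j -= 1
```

Sum 11 down to 1
`running` takes the values: 0 → 11 → 21 → 30 → 38 → 45 → 51 → 56 → 60 → 63 → 65 → 66

Answer: 66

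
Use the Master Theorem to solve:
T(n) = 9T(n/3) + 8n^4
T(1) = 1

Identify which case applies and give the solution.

a=9, b=3, f(n)=8n^4. log_3(9) = 2. Since c=4 > 2 and the regularity condition holds (9(n/3)^4 = (9/3^4)n^4 with 9/3^4 < 1), Case 3 applies: T(n) = Θ(f(n)) = O(n^4).

Answer: O(n^4) - Case 3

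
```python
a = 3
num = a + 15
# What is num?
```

Trace:
`a = 3` → a = 3
`num = a + 15` → num = 18
So num = 18

Answer: 18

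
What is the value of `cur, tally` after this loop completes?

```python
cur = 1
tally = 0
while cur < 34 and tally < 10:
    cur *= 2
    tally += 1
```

Double until >= 34 or 10 iterations
`cur, tally` takes the values: (1, 0) → (2, 0) → (2, 1) → (4, 1) → (4, 2) → (8, 2) → (8, 3) → (16, 3) → (16, 4) → (32, 4) → (32, 5) → (64, 5) → (64, 6)

Answer: 64, 6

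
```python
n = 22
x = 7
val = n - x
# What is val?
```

Trace:
`n = 22` → n = 22
`x = 7` → x = 7
`val = n - x` → val = 15
So val = 15

Answer: 15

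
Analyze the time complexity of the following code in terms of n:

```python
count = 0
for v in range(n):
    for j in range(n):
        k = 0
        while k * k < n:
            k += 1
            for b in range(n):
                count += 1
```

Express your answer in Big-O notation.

Each loop level contributes: n × n × √n × n. Multiplying the contributions gives O(n^3√n).

Answer: O(n^3√n)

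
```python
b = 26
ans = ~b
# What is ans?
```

Trace:
`b = 26` → b = 26
`ans = ~b` → ans = -27
So ans = -27

Answer: -27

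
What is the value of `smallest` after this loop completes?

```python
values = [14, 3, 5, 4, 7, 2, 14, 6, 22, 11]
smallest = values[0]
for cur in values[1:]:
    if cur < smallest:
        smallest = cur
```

Minimum of [14, 3, 5, 4, 7, 2, 14, 6, 22, 11]
`smallest` takes the values: 14 → 3 → 2

Answer: 2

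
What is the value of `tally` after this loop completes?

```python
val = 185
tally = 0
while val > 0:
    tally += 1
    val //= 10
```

Count digits by repeated division by 10
`tally` takes the values: 0 → 1 → 2 → 3

Answer: 3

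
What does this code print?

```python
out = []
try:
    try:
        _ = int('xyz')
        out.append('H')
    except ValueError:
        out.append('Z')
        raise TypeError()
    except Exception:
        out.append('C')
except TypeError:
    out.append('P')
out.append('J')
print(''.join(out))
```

Execution trace: 'Z' (inner except ValueError) → 'P' (outer except TypeError) → 'J' (after the try/except). Output: ZPJ

Answer: ZPJ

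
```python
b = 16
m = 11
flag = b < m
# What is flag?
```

Trace:
`b = 16` → b = 16
`m = 11` → m = 11
`flag = b < m` → flag = False
So flag = False

Answer: False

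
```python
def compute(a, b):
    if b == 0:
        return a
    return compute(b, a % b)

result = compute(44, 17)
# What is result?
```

compute(44, 17) -> compute(17, 10) -> compute(10, 7) -> compute(7, 3) -> compute(3, 1) -> compute(1, 0) -> 1

Answer: 1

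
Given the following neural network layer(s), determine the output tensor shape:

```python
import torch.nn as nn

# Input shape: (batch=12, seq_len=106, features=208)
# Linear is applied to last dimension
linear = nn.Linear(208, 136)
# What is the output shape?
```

Input: (12, 106, 208) -> Output: (12, 106, 136)

Answer: (12, 106, 136)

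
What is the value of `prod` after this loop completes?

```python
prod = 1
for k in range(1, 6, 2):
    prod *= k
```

Product of 1, 3, 5, ... up to 5
`prod` takes the values: 1 → 3 → 15

Answer: 15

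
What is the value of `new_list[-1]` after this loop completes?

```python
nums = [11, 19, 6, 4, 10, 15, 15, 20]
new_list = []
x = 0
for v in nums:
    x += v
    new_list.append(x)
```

Cumulative sum ends at 100
`new_list` takes the values: [] → [11] → [11, 30] → [11, 30, 36] → [11, 30, 36, 40] → [11, 30, 36, 40, 50] → [11, 30, 36, 40, 50, 65] → [11, 30, 36, 40, 50, 65, 80] → [11, 30, 36, 40, 50, 65, 80, 100]
So `new_list[-1]` = 100

Answer: 100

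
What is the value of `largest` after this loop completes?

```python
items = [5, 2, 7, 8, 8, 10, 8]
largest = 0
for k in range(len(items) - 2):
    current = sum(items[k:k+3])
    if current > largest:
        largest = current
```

Max sum of 3-element window in [5, 2, 7, 8, 8, 10, 8]
`largest` takes the values: 0 → 14 → 17 → 23 → 26

Answer: 26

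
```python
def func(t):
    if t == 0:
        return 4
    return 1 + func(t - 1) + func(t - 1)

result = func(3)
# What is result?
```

func(t) = 1 + 2·func(t-1), func(0)=4. Closed form: (4+1)·2^3 - 1 = 39.

Answer: 39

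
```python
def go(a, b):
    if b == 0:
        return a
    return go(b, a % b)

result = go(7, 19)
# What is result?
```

go(7, 19) -> go(19, 7) -> go(7, 5) -> go(5, 2) -> go(2, 1) -> go(1, 0) -> 1

Answer: 1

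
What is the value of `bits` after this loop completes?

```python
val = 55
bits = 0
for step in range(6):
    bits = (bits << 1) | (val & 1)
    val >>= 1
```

Reverse lowest 6 bits of 55
`bits` takes the values: 0 → 1 → 3 → 7 → 14 → 29 → 59

Answer: 59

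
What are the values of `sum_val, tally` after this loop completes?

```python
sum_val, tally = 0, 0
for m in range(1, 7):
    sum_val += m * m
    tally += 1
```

Sum of squares and count
`sum_val, tally` takes the values: (0, 0) → (1, 0) → (1, 1) → (5, 1) → (5, 2) → (14, 2) → (14, 3) → (30, 3) → (30, 4) → (55, 4) → (55, 5) → (91, 5) → (91, 6)

Answer: 91, 6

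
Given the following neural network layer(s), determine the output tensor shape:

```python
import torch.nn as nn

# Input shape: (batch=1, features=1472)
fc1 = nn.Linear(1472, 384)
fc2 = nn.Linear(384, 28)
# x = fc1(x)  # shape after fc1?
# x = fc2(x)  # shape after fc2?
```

Input: (1, 1472) -> after fc1: (1, 384) -> Output: (1, 28)

Answer: (1, 28)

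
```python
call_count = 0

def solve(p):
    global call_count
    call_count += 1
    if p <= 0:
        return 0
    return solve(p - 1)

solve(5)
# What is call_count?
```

Linear recursion stepping by 1: 6 calls from p=5 down to ≤0.

Answer: 6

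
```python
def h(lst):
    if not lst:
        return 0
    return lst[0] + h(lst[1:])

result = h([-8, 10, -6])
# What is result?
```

(-8) + 10 + (-6) + 0 = -4

Answer: -4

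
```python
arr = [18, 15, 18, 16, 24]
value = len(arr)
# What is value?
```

Trace:
`arr = [18, 15, 18, 16, 24]` → arr = [18, 15, 18, 16, 24]
`value = len(arr)` → value = 5
So value = 5

Answer: 5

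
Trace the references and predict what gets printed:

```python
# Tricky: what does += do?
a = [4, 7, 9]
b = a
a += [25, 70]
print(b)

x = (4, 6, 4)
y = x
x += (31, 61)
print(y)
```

Key concept: += behavior differs for mutable vs immutable.
Step by step:
`a = [4, 7, 9]` → a = [4, 7, 9]
`b = a` → b = [4, 7, 9] (same object as a)
`a += [25, 70]` → a = [4, 7, 9, 25, 70] (same object as b); b = [4, 7, 9, 25, 70] (same object as a)
`print(b)` → prints [4, 7, 9, 25, 70]
`x = (4, 6, 4)` → x = (4, 6, 4)
`y = x` → y = (4, 6, 4)
`x += (31, 61)` → x = (4, 6, 4, 31, 61)
`print(y)` → prints (4, 6, 4)

Answer:
[4, 7, 9, 25, 70]
(4, 6, 4)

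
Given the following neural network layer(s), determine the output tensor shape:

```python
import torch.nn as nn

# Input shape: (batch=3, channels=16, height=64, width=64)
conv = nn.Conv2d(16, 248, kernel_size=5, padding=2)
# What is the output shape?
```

Input: (3, 16, 64, 64) -> Output: (3, 248, 64, 64)

Answer: (3, 248, 64, 64)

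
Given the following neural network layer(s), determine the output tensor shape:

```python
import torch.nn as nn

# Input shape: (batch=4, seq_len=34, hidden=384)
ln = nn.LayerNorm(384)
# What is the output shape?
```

Input: (4, 34, 384) -> Output: (4, 34, 384)

Answer: (4, 34, 384)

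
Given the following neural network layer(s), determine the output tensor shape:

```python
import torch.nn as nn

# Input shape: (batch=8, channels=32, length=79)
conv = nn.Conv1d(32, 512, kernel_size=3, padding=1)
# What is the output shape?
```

Input: (8, 32, 79) -> Output: (8, 512, 79)

Answer: (8, 512, 79)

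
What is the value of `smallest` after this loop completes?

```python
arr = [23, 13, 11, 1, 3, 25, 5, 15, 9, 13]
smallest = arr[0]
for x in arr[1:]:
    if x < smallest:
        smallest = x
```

Minimum of [23, 13, 11, 1, 3, 25, 5, 15, 9, 13]
`smallest` takes the values: 23 → 13 → 11 → 1

Answer: 1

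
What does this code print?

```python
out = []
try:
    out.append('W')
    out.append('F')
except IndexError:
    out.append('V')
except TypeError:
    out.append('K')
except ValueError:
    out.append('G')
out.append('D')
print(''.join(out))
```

Execution trace: 'W' (try body) → 'F' (try body, no exception) → 'D' (after the try/except). Output: WFD

Answer: WFD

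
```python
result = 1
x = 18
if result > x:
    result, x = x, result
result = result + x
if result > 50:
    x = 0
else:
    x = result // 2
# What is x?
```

Trace:
`result = 1` → result = 1
`x = 18` → x = 18
`if result > x: ...` → result > x is False → no variable changes
`result = result + x` → result = 19
`if result > 50: ...` → result > 50 is False, take else branch → x = 9
So x = 9

Answer: 9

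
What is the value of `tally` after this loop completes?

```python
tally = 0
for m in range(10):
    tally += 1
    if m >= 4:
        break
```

Loop breaks when m reaches 4, tally is 5
`tally` takes the values: 0 → 1 → 2 → 3 → 4 → 5

Answer: 5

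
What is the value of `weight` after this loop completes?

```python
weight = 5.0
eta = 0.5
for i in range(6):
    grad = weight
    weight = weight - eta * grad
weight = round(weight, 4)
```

Gradient descent: w = 5.0 * (1 - 0.5)^6
`weight` takes the values: 5.0 → 2.5 → 1.25 → 0.625 → 0.3125 → 0.15625 → 0.078125 → 0.0781

Answer: 0.0781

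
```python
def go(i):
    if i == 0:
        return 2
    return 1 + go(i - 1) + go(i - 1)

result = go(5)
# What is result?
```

go(i) = 1 + 2·go(i-1), go(0)=2. Closed form: (2+1)·2^5 - 1 = 95.

Answer: 95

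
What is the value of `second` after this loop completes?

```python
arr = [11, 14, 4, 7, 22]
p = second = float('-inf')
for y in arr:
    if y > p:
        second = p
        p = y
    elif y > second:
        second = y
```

Second largest (with repeats) in [11, 14, 4, 7, 22]
`second` takes the values: -inf → 11 → 14

Answer: 14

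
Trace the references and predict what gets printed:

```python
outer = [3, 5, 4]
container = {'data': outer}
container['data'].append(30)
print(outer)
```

Key concept: dict holds reference to list.
Step by step:
`outer = [3, 5, 4]` → outer = [3, 5, 4]
`container = {'data': outer}` → container = {'data': [3, 5, 4]}
`container['data'].append(30)` → outer = [3, 5, 4, 30]; container = {'data': [3, 5, 4, 30]}
`print(outer)` → prints [3, 5, 4, 30]

Answer: [3, 5, 4, 30]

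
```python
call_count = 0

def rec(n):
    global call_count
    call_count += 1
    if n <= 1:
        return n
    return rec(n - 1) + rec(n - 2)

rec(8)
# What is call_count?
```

Calls(n) = 1 + Calls(n-1) + Calls(n-2); Calls(0)=Calls(1)=1. For n=8 this gives 67.

Answer: 67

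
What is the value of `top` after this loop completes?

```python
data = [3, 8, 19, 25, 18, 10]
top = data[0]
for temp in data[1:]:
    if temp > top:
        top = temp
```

Maximum of [3, 8, 19, 25, 18, 10]
`top` takes the values: 3 → 8 → 19 → 25

Answer: 25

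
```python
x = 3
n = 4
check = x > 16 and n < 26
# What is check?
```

Trace:
`x = 3` → x = 3
`n = 4` → n = 4
`check = x > 16 and n < 26` → check = False
So check = False

Answer: False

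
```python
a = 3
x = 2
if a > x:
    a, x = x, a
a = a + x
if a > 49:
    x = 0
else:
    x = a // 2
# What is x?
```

Trace:
`a = 3` → a = 3
`x = 2` → x = 2
`if a > x: ...` → a > x is True → a = 2; x = 3
`a = a + x` → a = 5
`if a > 49: ...` → a > 49 is False, take else branch → x = 2
So x = 2

Answer: 2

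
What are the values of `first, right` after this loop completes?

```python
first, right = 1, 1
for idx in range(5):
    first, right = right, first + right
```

Fibonacci: after 5 iterations
`first, right` takes the values: (1, 1) → (1, 2) → (2, 3) → (3, 5) → (5, 8) → (8, 13)

Answer: 8, 13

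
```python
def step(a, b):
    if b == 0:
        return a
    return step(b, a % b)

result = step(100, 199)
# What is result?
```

step(100, 199) -> step(199, 100) -> step(100, 99) -> step(99, 1) -> step(1, 0) -> 1

Answer: 1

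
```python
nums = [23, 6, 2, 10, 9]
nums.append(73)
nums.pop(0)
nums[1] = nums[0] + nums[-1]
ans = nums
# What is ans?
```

Trace:
`nums = [23, 6, 2, 10, 9]` → nums = [23, 6, 2, 10, 9]
`nums.append(73)` → nums = [23, 6, 2, 10, 9, 73]
`nums.pop(0)` → nums = [6, 2, 10, 9, 73]
`nums[1] = nums[0] + nums[-1]` → nums = [6, 79, 10, 9, 73]
`ans = nums` → ans = [6, 79, 10, 9, 73]
So ans = [6, 79, 10, 9, 73]

Answer: [6, 79, 10, 9, 73]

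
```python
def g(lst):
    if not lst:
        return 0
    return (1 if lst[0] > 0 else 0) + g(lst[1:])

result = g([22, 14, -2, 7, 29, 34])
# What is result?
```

Count of positive elements in [22, 14, -2, 7, 29, 34] = 5

Answer: 5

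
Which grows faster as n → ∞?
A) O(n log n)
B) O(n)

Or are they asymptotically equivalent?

O(n log n) vs O(n): Higher order terms dominate.

Answer: A) O(n log n) grows faster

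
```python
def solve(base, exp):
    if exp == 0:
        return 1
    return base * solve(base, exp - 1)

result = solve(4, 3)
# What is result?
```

solve(4, 3) = 4 * 4 * 4 = 64

Answer: 64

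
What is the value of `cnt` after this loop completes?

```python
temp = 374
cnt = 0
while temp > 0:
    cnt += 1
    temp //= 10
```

Count digits by repeated division by 10
`cnt` takes the values: 0 → 1 → 2 → 3

Answer: 3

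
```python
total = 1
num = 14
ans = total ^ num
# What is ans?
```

Trace:
`total = 1` → total = 1
`num = 14` → num = 14
`ans = total ^ num` → ans = 15
So ans = 15

Answer: 15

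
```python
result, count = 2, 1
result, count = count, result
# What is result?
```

Trace:
`result, count = 2, 1` → result = 2; count = 1
`result, count = count, result` → result = 1; count = 2
So result = 1

Answer: 1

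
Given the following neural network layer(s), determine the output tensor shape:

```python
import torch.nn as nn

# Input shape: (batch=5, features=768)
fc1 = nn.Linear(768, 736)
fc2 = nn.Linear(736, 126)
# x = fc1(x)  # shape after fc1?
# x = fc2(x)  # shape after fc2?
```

Input: (5, 768) -> after fc1: (5, 736) -> Output: (5, 126)

Answer: (5, 126)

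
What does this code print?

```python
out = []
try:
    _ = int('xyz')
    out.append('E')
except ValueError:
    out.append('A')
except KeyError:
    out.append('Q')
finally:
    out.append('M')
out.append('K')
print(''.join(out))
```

Execution trace: 'A' (except ValueError) → 'M' (finally) → 'K' (after the try/except). Output: AMK

Answer: AMK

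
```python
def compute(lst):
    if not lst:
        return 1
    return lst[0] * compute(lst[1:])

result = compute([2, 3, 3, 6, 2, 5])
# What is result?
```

Product over [2, 3, 3, 6, 2, 5] = 2 * 3 * 3 * 6 * 2 * 5 = 1080

Answer: 1080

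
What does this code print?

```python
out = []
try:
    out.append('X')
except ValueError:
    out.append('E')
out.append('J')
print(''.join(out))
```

Execution trace: 'X' (try body, no exception) → 'J' (after the try/except). Output: XJ

Answer: XJ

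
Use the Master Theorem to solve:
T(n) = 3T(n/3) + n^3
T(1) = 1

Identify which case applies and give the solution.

a=3, b=3, f(n)=n^3. log_3(3) = 1. Since c=3 > 1 and the regularity condition holds (3(n/3)^3 = (3/3^3)n^3 with 3/3^3 < 1), Case 3 applies: T(n) = Θ(f(n)) = O(n^3).

Answer: O(n^3) - Case 3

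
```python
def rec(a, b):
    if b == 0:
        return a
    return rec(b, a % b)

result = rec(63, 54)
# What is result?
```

rec(63, 54) -> rec(54, 9) -> rec(9, 0) -> 9

Answer: 9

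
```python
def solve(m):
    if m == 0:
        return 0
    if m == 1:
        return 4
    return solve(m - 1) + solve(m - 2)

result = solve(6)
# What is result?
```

Build up from base cases: solve(0)=0, solve(1)=4, solve(2)=4, solve(3)=8, solve(4)=12, solve(5)=20, solve(6)=32

Answer: 32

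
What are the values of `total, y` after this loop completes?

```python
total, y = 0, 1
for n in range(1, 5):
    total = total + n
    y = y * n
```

Sum and factorial of 1 to 4
`total, y` takes the values: (0, 1) → (1, 1) → (3, 1) → (3, 2) → (6, 2) → (6, 6) → (10, 6) → (10, 24)

Answer: 10, 24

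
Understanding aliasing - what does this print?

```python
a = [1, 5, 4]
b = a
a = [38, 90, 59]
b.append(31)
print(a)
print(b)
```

Key concept: rebinding vs mutation: a is rebound to a new list, b still points at the original.
Step by step:
`a = [1, 5, 4]` → a = [1, 5, 4]
`b = a` → b = [1, 5, 4] (same object as a)
`a = [38, 90, 59]` → a = [38, 90, 59]
`b.append(31)` → b = [1, 5, 4, 31]
`print(a)` → prints [38, 90, 59]
`print(b)` → prints [1, 5, 4, 31]

Answer:
[38, 90, 59]
[1, 5, 4, 31]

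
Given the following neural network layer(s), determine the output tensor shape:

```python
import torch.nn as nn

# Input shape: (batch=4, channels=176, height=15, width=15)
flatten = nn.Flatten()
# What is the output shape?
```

Input: (4, 176, 15, 15) -> Output: (4, 39600)

Answer: (4, 39600)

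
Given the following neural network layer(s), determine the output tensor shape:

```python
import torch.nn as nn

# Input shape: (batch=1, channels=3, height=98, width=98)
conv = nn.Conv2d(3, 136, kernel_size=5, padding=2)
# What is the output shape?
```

Input: (1, 3, 98, 98) -> Output: (1, 136, 98, 98)

Answer: (1, 136, 98, 98)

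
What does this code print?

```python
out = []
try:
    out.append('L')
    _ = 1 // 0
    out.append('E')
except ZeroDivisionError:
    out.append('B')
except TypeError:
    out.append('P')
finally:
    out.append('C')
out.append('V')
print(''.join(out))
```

Execution trace: 'L' (try body) → 'B' (except ZeroDivisionError) → 'C' (finally) → 'V' (after the try/except). Output: LBCV

Answer: LBCV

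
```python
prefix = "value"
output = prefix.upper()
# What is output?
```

Trace:
`prefix = "value"` → prefix = 'value'
`output = prefix.upper()` → output = 'VALUE'
So output = 'VALUE'

Answer: 'VALUE'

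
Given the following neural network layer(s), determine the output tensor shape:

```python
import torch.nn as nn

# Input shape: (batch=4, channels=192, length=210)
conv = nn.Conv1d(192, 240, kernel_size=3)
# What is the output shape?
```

Input: (4, 192, 210) -> Output: (4, 240, 208)

Answer: (4, 240, 208)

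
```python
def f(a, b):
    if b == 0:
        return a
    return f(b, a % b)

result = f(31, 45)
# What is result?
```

f(31, 45) -> f(45, 31) -> f(31, 14) -> f(14, 3) -> f(3, 2) -> f(2, 1) -> f(1, 0) -> 1

Answer: 1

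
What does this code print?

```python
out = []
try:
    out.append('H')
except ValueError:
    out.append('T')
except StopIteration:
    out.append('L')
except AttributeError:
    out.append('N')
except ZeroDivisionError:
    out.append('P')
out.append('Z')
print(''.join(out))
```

Execution trace: 'H' (try body, no exception) → 'Z' (after the try/except). Output: HZ

Answer: HZ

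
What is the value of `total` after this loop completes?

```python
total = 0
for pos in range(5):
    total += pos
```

Sum of 0 to 4 = 10
`total` takes the values: 0 → 1 → 3 → 6 → 10

Answer: 10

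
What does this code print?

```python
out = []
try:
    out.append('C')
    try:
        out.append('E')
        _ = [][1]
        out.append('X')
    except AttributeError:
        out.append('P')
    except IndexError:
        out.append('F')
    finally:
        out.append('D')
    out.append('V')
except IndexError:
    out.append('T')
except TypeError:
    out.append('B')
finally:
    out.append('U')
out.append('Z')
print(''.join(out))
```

Execution trace: 'C' (try body) → 'E' (inner try body) → 'F' (inner except IndexError) → 'D' (inner finally) → 'V' (try body, no exception) → 'U' (finally) → 'Z' (after the try/except). Output: CEFDVUZ

Answer: CEFDVUZ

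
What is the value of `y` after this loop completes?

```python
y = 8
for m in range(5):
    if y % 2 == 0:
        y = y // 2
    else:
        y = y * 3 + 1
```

Collatz-style transformation from 8
`y` takes the values: 8 → 4 → 2 → 1 → 4 → 2

Answer: 2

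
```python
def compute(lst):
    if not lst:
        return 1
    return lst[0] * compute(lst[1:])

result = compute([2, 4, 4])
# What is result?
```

Product over [2, 4, 4] = 2 * 4 * 4 = 32

Answer: 32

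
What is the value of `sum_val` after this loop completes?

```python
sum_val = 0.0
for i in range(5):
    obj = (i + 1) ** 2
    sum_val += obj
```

Sum of squared losses 1² + 2² + ... + 5²
`sum_val` takes the values: 0.0 → 1.0 → 5.0 → 14.0 → 30.0 → 55.0

Answer: 55.0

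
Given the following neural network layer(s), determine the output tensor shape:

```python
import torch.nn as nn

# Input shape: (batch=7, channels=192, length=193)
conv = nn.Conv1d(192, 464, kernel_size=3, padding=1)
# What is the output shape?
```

Input: (7, 192, 193) -> Output: (7, 464, 193)

Answer: (7, 464, 193)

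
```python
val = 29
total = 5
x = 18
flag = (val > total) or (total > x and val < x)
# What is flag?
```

Trace:
`val = 29` → val = 29
`total = 5` → total = 5
`x = 18` → x = 18
`flag = (val > total) or (total > x and val < x)` → flag = True
So flag = True

Answer: True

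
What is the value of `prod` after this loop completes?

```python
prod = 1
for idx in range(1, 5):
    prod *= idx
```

4! = 24
`prod` takes the values: 1 → 2 → 6 → 24

Answer: 24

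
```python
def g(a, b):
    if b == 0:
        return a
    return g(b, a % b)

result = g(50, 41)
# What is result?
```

g(50, 41) -> g(41, 9) -> g(9, 5) -> g(5, 4) -> g(4, 1) -> g(1, 0) -> 1

Answer: 1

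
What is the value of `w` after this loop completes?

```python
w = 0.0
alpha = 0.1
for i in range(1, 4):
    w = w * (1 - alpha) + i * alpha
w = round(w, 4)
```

Moving average with lr=0.1
`w` takes the values: 0.0 → 0.1 → 0.29 → 0.561

Answer: 0.561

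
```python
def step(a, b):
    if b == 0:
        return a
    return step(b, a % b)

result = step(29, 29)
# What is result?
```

step(29, 29) -> step(29, 0) -> 29

Answer: 29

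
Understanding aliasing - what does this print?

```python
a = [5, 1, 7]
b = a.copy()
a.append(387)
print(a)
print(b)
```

Key concept: list.copy() creates independent copy.
Step by step:
`a = [5, 1, 7]` → a = [5, 1, 7]
`b = a.copy()` → b = [5, 1, 7]
`a.append(387)` → a = [5, 1, 7, 387]
`print(a)` → prints [5, 1, 7, 387]
`print(b)` → prints [5, 1, 7]

Answer:
[5, 1, 7, 387]
[5, 1, 7]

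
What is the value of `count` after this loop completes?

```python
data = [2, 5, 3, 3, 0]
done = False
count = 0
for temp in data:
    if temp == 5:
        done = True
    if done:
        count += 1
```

Count elements after first 5 in [2, 5, 3, 3, 0]
`count` takes the values: 0 → 1 → 2 → 3 → 4

Answer: 4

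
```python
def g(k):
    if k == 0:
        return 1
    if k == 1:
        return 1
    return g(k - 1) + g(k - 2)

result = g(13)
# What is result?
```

Build up from base cases: g(0)=1, g(1)=1, g(2)=2, g(3)=3, g(4)=5, g(5)=8, g(6)=13, ..., g(13)=377

Answer: 377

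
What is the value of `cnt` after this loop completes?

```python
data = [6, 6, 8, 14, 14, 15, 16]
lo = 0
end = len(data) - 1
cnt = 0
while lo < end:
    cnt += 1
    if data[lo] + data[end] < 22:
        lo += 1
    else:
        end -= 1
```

Steps to find pair summing to 22
`cnt` takes the values: 0 → 1 → 2 → 3 → 4 → 5 → 6

Answer: 6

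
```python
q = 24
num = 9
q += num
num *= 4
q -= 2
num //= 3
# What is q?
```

Trace:
`q = 24` → q = 24
`num = 9` → num = 9
`q += num` → q = 33
`num *= 4` → num = 36
`q -= 2` → q = 31
`num //= 3` → num = 12
So q = 31

Answer: 31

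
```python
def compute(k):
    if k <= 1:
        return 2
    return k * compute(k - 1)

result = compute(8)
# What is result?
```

compute(8) = 8 * 7 * 6 * 5 * 4 * 3 * 2 * 2 = 80640

Answer: 80640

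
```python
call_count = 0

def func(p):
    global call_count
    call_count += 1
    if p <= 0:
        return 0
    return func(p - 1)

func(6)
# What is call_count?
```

Linear recursion stepping by 1: 7 calls from p=6 down to ≤0.

Answer: 7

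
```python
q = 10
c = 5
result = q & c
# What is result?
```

Trace:
`q = 10` → q = 10
`c = 5` → c = 5
`result = q & c` → result = 0
So result = 0

Answer: 0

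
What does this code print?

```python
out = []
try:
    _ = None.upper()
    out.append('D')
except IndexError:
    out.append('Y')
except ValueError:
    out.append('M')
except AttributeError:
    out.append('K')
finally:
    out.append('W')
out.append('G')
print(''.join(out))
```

Execution trace: 'K' (except AttributeError) → 'W' (finally) → 'G' (after the try/except). Output: KWG

Answer: KWG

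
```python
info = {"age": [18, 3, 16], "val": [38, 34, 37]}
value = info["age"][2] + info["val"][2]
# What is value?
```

Trace:
`info = {"age": [18, 3, 16], "val": [38, 34, 37]}` → info = {'age': [18, 3, 16], 'val': [38, 34, 37]}
`value = info["age"][2] + info["val"][2]` → value = 53
So value = 53

Answer: 53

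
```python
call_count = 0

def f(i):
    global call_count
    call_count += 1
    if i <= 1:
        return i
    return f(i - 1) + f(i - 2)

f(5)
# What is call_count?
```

Calls(i) = 1 + Calls(i-1) + Calls(i-2); Calls(0)=Calls(1)=1. For i=5 this gives 15.

Answer: 15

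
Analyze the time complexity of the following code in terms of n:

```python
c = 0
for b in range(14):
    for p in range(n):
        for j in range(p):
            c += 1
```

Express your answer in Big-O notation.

Each loop level contributes: 1 × n × n. Multiplying the contributions gives O(n^2).

Answer: O(n^2)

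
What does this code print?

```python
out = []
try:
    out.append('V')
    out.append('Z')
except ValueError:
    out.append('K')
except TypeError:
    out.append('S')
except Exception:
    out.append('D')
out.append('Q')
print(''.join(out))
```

Execution trace: 'V' (try body) → 'Z' (try body, no exception) → 'Q' (after the try/except). Output: VZQ

Answer: VZQ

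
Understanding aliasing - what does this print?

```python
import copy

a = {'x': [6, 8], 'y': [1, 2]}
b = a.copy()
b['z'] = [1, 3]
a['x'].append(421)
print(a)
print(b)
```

Key concept: shallow copy of dict with mutable values.
Step by step:
`a = {'x': [6, 8], 'y': [1, 2]}` → a = {'x': [6, 8], 'y': [1, 2]}
`b = a.copy()` → b = {'x': [6, 8], 'y': [1, 2]}
`b['z'] = [1, 3]` → b = {'x': [6, 8], 'y': [1, 2], 'z': [1, 3]}
`a['x'].append(421)` → a = {'x': [6, 8, 421], 'y': [1, 2]}; b = {'x': [6, 8, 421], 'y': [1, 2], 'z': [1, 3]}
`print(a)` → prints {'x': [6, 8, 421], 'y': [1, 2]}
`print(b)` → prints {'x': [6, 8, 421], 'y': [1, 2], 'z': [1, 3]}

Answer:
{'x': [6, 8, 421], 'y': [1, 2]}
{'x': [6, 8, 421], 'y': [1, 2], 'z': [1, 3]}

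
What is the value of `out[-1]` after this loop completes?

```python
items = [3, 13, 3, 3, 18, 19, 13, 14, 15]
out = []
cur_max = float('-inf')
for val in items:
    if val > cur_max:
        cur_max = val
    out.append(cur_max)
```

Running max ends at 19
`out` takes the values: [] → [3] → [3, 13] → [3, 13, 13] → [3, 13, 13, 13] → [3, 13, 13, 13, 18] → [3, 13, 13, 13, 18, 19] → [3, 13, 13, 13, 18, 19, 19] → [3, 13, 13, 13, 18, 19, 19, 19] → [3, 13, 13, 13, 18, 19, 19, 19, 19]
So `out[-1]` = 19

Answer: 19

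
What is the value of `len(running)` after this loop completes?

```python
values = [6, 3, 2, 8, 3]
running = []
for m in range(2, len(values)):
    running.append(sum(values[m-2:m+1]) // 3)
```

Number of 3-element averages
`running` takes the values: [] → [3] → [3, 4] → [3, 4, 4]
So `len(running)` = 3

Answer: 3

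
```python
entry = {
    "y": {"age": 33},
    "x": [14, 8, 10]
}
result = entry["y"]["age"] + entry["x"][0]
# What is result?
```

Trace:
`entry = { ...` → entry = {'y': {'age': 33}, 'x': [14, 8, 10]}
`result = entry["y"]["age"] + entry["x"][0]` → result = 47
So result = 47

Answer: 47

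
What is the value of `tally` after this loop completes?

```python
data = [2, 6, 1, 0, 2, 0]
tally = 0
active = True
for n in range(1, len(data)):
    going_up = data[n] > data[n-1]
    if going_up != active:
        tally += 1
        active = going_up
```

Count direction changes in [2, 6, 1, 0, 2, 0]
`tally` takes the values: 0 → 1 → 2 → 3

Answer: 3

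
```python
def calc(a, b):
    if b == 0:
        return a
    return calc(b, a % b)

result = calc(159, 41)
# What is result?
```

calc(159, 41) -> calc(41, 36) -> calc(36, 5) -> calc(5, 1) -> calc(1, 0) -> 1

Answer: 1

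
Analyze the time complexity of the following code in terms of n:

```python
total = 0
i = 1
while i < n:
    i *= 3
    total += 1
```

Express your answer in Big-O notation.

Each loop level contributes: log n. Multiplying the contributions gives O(log n).

Answer: O(log n)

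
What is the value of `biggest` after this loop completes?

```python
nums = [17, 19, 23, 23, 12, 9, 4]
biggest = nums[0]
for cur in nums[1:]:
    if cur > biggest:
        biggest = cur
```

Maximum of [17, 19, 23, 23, 12, 9, 4]
`biggest` takes the values: 17 → 19 → 23

Answer: 23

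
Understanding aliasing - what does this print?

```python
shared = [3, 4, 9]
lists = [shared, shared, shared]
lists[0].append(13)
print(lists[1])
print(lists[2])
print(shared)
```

Key concept: list of same reference.
Step by step:
`shared = [3, 4, 9]` → shared = [3, 4, 9]
`lists = [shared, shared, shared]` → lists = [[3, 4, 9], [3, 4, 9], [3, 4, 9]]
`lists[0].append(13)` → shared = [3, 4, 9, 13]; lists = [[3, 4, 9, 13], [3, 4, 9, 13], [3, 4, 9, 13]]
`print(lists[1])` → prints [3, 4, 9, 13]
`print(lists[2])` → prints [3, 4, 9, 13]
`print(shared)` → prints [3, 4, 9, 13]

Answer:
[3, 4, 9, 13]
[3, 4, 9, 13]
[3, 4, 9, 13]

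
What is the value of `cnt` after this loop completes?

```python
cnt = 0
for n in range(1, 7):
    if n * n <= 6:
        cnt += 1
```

Count numbers where n² ≤ 6
`cnt` takes the values: 0 → 1 → 2

Answer: 2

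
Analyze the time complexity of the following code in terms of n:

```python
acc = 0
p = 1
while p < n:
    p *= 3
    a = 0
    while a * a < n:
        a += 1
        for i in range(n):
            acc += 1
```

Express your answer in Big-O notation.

Each loop level contributes: log n × √n × n. Multiplying the contributions gives O(n√n log n).

Answer: O(n√n log n)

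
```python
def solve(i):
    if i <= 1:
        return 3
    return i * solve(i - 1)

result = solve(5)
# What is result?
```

solve(5) = 5 * 4 * 3 * 2 * 3 = 360

Answer: 360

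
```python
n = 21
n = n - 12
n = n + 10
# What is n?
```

Trace:
`n = 21` → n = 21
`n = n - 12` → n = 9
`n = n + 10` → n = 19
So n = 19

Answer: 19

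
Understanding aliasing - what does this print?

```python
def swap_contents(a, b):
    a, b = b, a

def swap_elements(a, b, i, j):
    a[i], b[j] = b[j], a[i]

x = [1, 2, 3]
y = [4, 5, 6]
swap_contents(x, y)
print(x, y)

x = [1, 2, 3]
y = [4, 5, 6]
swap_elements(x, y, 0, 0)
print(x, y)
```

Key concept: parameter rebinding vs mutation.
Step by step:
`x = [1, 2, 3]` → x = [1, 2, 3]
`y = [4, 5, 6]` → y = [4, 5, 6]
`swap_contents(x, y)` → no visible change to tracked variables
`print(x, y)` → prints [1, 2, 3] [4, 5, 6]
`x = [1, 2, 3]` → x = [1, 2, 3]
`y = [4, 5, 6]` → y = [4, 5, 6]
`swap_elements(x, y, 0, 0)` → x = [4, 2, 3]; y = [1, 5, 6]
`print(x, y)` → prints [4, 2, 3] [1, 5, 6]

Answer:
[1, 2, 3] [4, 5, 6]
[4, 2, 3] [1, 5, 6]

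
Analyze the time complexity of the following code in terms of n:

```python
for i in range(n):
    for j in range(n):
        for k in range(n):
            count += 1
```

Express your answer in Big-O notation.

This is Triple nested loop. Time complexity: O(n³).

Answer: O(n³)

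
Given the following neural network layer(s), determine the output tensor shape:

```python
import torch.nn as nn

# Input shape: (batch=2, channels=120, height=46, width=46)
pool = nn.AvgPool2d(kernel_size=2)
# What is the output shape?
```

Input: (2, 120, 46, 46) -> Output: (2, 120, 23, 23)

Answer: (2, 120, 23, 23)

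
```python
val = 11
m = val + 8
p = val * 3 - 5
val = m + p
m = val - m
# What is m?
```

Trace:
`val = 11` → val = 11
`m = val + 8` → m = 19
`p = val * 3 - 5` → p = 28
`val = m + p` → val = 47
`m = val - m` → m = 28
So m = 28

Answer: 28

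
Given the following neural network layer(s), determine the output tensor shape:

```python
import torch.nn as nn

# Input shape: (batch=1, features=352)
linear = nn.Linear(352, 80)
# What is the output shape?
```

Input: (1, 352) -> Output: (1, 80)

Answer: (1, 80)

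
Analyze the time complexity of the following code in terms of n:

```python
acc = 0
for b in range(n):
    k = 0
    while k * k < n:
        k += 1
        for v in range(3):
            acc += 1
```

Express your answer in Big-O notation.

Each loop level contributes: n × √n × 1. Multiplying the contributions gives O(n√n).

Answer: O(n√n)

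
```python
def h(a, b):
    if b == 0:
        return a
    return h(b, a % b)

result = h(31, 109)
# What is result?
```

h(31, 109) -> h(109, 31) -> h(31, 16) -> h(16, 15) -> h(15, 1) -> h(1, 0) -> 1

Answer: 1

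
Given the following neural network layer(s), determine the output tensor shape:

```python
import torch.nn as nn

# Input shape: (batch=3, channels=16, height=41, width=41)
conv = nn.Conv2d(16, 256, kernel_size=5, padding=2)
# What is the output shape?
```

Input: (3, 16, 41, 41) -> Output: (3, 256, 41, 41)

Answer: (3, 256, 41, 41)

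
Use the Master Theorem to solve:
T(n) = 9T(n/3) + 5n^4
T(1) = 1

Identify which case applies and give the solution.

a=9, b=3, f(n)=5n^4. log_3(9) = 2. Since c=4 > 2 and the regularity condition holds (9(n/3)^4 = (9/3^4)n^4 with 9/3^4 < 1), Case 3 applies: T(n) = Θ(f(n)) = O(n^4).

Answer: O(n^4) - Case 3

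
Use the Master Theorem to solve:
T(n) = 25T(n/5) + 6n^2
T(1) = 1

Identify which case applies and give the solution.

a=25, b=5, f(n)=6n^2. log_5(25) = 2. Since c=2 = 2, Case 2 applies: T(n) = Θ(n^log_b(a) · log n) = O(n^2 log n).

Answer: O(n^2 log n) - Case 2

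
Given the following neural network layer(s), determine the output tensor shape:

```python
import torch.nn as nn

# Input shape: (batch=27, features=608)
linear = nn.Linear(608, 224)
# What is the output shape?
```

Input: (27, 608) -> Output: (27, 224)

Answer: (27, 224)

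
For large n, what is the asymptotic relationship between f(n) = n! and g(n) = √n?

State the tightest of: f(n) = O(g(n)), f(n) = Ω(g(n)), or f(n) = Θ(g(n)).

n! vs √n: f(n) = Ω(g(n)) but not O(g(n)) — n! grows strictly faster than √n.

Answer: f(n) = Ω(g(n)) but not O(g(n)) — n! grows strictly faster than √n.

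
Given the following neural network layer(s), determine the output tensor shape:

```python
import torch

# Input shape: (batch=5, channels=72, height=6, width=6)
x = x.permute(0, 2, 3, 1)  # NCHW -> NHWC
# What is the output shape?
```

Input: (5, 72, 6, 6) -> Output: (5, 6, 6, 72)

Answer: (5, 6, 6, 72)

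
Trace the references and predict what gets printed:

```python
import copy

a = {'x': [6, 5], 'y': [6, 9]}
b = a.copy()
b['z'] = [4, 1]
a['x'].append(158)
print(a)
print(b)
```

Key concept: shallow copy of dict with mutable values.
Step by step:
`a = {'x': [6, 5], 'y': [6, 9]}` → a = {'x': [6, 5], 'y': [6, 9]}
`b = a.copy()` → b = {'x': [6, 5], 'y': [6, 9]}
`b['z'] = [4, 1]` → b = {'x': [6, 5], 'y': [6, 9], 'z': [4, 1]}
`a['x'].append(158)` → a = {'x': [6, 5, 158], 'y': [6, 9]}; b = {'x': [6, 5, 158], 'y': [6, 9], 'z': [4, 1]}
`print(a)` → prints {'x': [6, 5, 158], 'y': [6, 9]}
`print(b)` → prints {'x': [6, 5, 158], 'y': [6, 9], 'z': [4, 1]}

Answer:
{'x': [6, 5, 158], 'y': [6, 9]}
{'x': [6, 5, 158], 'y': [6, 9], 'z': [4, 1]}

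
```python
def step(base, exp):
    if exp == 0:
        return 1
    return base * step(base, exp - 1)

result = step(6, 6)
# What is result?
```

step(6, 6) = 6 * 6 * 6 * 6 * 6 * 6 = 46656

Answer: 46656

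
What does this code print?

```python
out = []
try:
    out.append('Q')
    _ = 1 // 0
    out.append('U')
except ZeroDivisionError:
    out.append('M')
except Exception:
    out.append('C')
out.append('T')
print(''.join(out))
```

Execution trace: 'Q' (try body) → 'M' (except ZeroDivisionError) → 'T' (after the try/except). Output: QMT

Answer: QMT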